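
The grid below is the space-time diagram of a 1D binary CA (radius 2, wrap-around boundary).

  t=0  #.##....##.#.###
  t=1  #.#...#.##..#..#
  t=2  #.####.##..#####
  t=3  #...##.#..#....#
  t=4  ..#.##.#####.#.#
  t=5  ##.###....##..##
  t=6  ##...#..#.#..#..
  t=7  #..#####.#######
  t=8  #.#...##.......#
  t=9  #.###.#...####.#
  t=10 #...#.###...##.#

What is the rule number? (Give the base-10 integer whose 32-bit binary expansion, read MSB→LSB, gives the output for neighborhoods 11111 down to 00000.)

1885220695

  ##### -> .   bit 31 = 0  t=2,i=13
  ####. -> #   bit 30 = 1  t=0,i=15
  ###.# -> #   bit 29 = 1  t=0,i=0
  ###.. -> #   bit 28 = 1  t=5,i=5
  ##.## -> .   bit 27 = 0  t=0,i=1
  ##.#. -> .   bit 26 = 0  t=0,i=10
  ##..# -> .   bit 25 = 0  t=1,i=10
  ##... -> .   bit 24 = 0  t=0,i=4
  #.### -> .   bit 23 = 0  t=0,i=13
  #.##. -> #   bit 22 = 1  t=0,i=2
  #.#.# -> .   bit 21 = 0  t=0,i=11
  #.#.. -> #   bit 20 = 1  t=1,i=2
  #..## -> #   bit 19 = 1  t=1,i=14
  #..#. -> #   bit 18 = 1  t=1,i=11
  #...# -> #   bit 17 = 1  t=1,i=4
  #.... -> .   bit 16 = 0  t=0,i=5
  .#### -> .   bit 15 = 0  t=0,i=14
  .###. -> .   bit 14 = 0  t=5,i=4
  .##.# -> #   bit 13 = 1  t=0,i=9
  .##.. -> .   bit 12 = 0  t=0,i=3
  .#.## -> #   bit 11 = 1  t=0,i=12
  .#.#. -> #   bit 10 = 1  t=4,i=14
  .#..# -> #   bit 9 = 1  t=1,i=13
  .#... -> #   bit 8 = 1  t=1,i=3
  ..### -> .   bit 7 = 0  t=2,i=11
  ..##. -> #   bit 6 = 1  t=0,i=8
  ..#.# -> .   bit 5 = 0  t=1,i=6
  ..#.. -> #   bit 4 = 1  t=1,i=12
  ...## -> .   bit 3 = 0  t=0,i=7
  ...#. -> #   bit 2 = 1  t=1,i=5
  ....# -> #   bit 1 = 1  t=0,i=6
  ..... -> #   bit 0 = 1  t=8,i=10
  bits 01110000010111100010111101010111 = 1885220695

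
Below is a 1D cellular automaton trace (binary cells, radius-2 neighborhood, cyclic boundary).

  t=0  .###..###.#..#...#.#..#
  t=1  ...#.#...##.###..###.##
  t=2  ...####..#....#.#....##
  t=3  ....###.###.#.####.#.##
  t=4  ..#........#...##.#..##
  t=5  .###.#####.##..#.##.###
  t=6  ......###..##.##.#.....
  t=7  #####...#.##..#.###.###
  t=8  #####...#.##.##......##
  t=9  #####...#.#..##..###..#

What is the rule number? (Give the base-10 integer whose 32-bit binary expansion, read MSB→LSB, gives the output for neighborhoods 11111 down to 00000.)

  nb #####: next=#  (t=5,i=7, bit31=1)
  nb ####.: next=#  (t=2,i=5, bit30=1)
  nb ###.#: next=.  (t=0,i=8, bit29=0)
  nb ###..: next=#  (t=0,i=3, bit28=1)
  nb ##.##: next=.  (t=1,i=11, bit27=0)
  nb ##.#.: next=#  (t=0,i=9, bit26=1)
  nb ##..#: next=.  (t=0,i=4, bit25=0)
  nb ##...: next=.  (t=1,i=0, bit24=0)
  nb #.###: next=.  (t=0,i=1, bit23=0)
  nb #.##.: next=#  (t=1,i=21, bit22=1)
  nb #.#.#: next=.  (t=3,i=12, bit21=0)
  nb #.#..: next=#  (t=0,i=10, bit20=1)
  nb #..##: next=#  (t=0,i=5, bit19=1)
  nb #..#.: next=#  (t=0,i=12, bit18=1)
  nb #...#: next=.  (t=0,i=15, bit17=0)
  nb #....: next=.  (t=2,i=11, bit16=0)
  nb .####: next=#  (t=2,i=4, bit15=1)
  nb .###.: next=.  (t=0,i=2, bit14=0)
  nb .##.#: next=.  (t=1,i=10, bit13=0)
  nb .##..: next=#  (t=1,i=22, bit12=1)
  nb .#.##: next=.  (t=0,i=0, bit11=0)
  nb .#.#.: next=#  (t=0,i=18, bit10=1)
  nb .#..#: next=.  (t=0,i=11, bit9=0)
  nb .#...: next=#  (t=0,i=14, bit8=1)
  nb ..###: next=.  (t=0,i=6, bit7=0)
  nb ..##.: next=#  (t=1,i=9, bit6=1)
  nb ..#.#: next=#  (t=0,i=17, bit5=1)
  nb ..#..: next=#  (t=0,i=13, bit4=1)
  nb ...##: next=.  (t=1,i=8, bit3=0)
  nb ...#.: next=.  (t=0,i=16, bit2=0)
  nb ....#: next=#  (t=2,i=12, bit1=1)
  nb .....: next=#  (t=4,i=5, bit0=1)
  bits 11010100010111001001010101110011 = 3562837363

3562837363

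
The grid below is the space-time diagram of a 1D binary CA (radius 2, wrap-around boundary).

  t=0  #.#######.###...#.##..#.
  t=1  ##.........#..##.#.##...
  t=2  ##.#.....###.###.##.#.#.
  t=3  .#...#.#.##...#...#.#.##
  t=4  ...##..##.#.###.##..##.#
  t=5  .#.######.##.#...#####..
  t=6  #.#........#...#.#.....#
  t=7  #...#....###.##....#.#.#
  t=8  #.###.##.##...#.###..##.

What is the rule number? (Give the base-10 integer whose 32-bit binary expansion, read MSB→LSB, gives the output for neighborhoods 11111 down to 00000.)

36403414

  nb #####: next=.  (t=0,i=4, bit31=0)
  nb ####.: next=.  (t=0,i=7, bit30=0)
  nb ###.#: next=.  (t=0,i=8, bit29=0)
  nb ###..: next=.  (t=0,i=12, bit28=0)
  nb ##.##: next=.  (t=0,i=9, bit27=0)
  nb ##.#.: next=.  (t=1,i=16, bit26=0)
  nb ##..#: next=#  (t=0,i=20, bit25=1)
  nb ##...: next=.  (t=0,i=13, bit24=0)
  nb #.###: next=.  (t=0,i=2, bit23=0)
  nb #.##.: next=.  (t=0,i=18, bit22=0)
  nb #.#.#: next=#  (t=0,i=0, bit21=1)
  nb #.#..: next=.  (t=2,i=3, bit20=0)
  nb #..##: next=#  (t=1,i=13, bit19=1)
  nb #..#.: next=.  (t=0,i=21, bit18=0)
  nb #...#: next=#  (t=0,i=14, bit17=1)
  nb #....: next=#  (t=1,i=3, bit16=1)
  nb .####: next=.  (t=0,i=3, bit15=0)
  nb .###.: next=#  (t=0,i=11, bit14=1)
  nb .##.#: next=#  (t=1,i=15, bit13=1)
  nb .##..: next=#  (t=0,i=19, bit12=1)
  nb .#.##: next=#  (t=0,i=1, bit11=1)
  nb .#.#.: next=.  (t=0,i=23, bit10=0)
  nb .#..#: next=.  (t=1,i=12, bit9=0)
  nb .#...: next=.  (t=2,i=4, bit8=0)
  nb ..###: next=#  (t=2,i=9, bit7=1)
  nb ..##.: next=#  (t=1,i=0, bit6=1)
  nb ..#.#: next=.  (t=0,i=16, bit5=0)
  nb ..#..: next=#  (t=1,i=11, bit4=1)
  nb ...##: next=.  (t=1,i=23, bit3=0)
  nb ...#.: next=#  (t=0,i=15, bit2=1)
  nb ....#: next=#  (t=1,i=9, bit1=1)
  nb .....: next=.  (t=1,i=4, bit0=0)
  bits 00000010001010110111100011010110 = 36403414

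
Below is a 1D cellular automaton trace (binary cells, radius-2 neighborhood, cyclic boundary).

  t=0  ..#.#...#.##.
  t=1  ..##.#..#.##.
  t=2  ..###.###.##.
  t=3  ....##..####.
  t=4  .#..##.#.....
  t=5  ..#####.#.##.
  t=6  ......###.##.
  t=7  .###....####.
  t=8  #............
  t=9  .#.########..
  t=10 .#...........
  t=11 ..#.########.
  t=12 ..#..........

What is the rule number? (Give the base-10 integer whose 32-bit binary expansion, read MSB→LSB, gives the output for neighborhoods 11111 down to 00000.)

745289569

  ##### -> .   bit 31 = 0  t=5,i=4
  ####. -> .   bit 30 = 0  t=3,i=10
  ###.# -> #   bit 29 = 1  t=2,i=4
  ###.. -> .   bit 28 = 0  t=3,i=11
  ##.## -> #   bit 27 = 1  t=2,i=5
  ##.#. -> #   bit 26 = 1  t=1,i=4
  ##..# -> .   bit 25 = 0  t=3,i=6
  ##... -> .   bit 24 = 0  t=0,i=12
  #.### -> .   bit 23 = 0  t=2,i=6
  #.##. -> #   bit 22 = 1  t=0,i=10
  #.#.# -> #   bit 21 = 1  t=5,i=8
  #.#.. -> .   bit 20 = 0  t=0,i=4
  #..## -> #   bit 19 = 1  t=3,i=7
  #..#. -> #   bit 18 = 1  t=1,i=7
  #...# -> .   bit 17 = 0  t=0,i=0
  #.... -> .   bit 16 = 0  t=3,i=0
  .#### -> .   bit 15 = 0  t=3,i=9
  .###. -> .   bit 14 = 0  t=2,i=3
  .##.# -> #   bit 13 = 1  t=1,i=3
  .##.. -> #   bit 12 = 1  t=0,i=11
  .#.## -> .   bit 11 = 0  t=0,i=9
  .#.#. -> #   bit 10 = 1  t=0,i=3
  .#..# -> #   bit 9 = 1  t=1,i=6
  .#... -> #   bit 8 = 1  t=0,i=5
  ..### -> .   bit 7 = 0  t=2,i=2
  ..##. -> #   bit 6 = 1  t=1,i=2
  ..#.# -> #   bit 5 = 1  t=0,i=2
  ..#.. -> .   bit 4 = 0  t=4,i=1
  ...## -> .   bit 3 = 0  t=1,i=1
  ...#. -> .   bit 2 = 0  t=0,i=1
  ....# -> .   bit 1 = 0  t=3,i=2
  ..... -> #   bit 0 = 1  t=3,i=1
  bits 00101100011011000011011101100001 = 745289569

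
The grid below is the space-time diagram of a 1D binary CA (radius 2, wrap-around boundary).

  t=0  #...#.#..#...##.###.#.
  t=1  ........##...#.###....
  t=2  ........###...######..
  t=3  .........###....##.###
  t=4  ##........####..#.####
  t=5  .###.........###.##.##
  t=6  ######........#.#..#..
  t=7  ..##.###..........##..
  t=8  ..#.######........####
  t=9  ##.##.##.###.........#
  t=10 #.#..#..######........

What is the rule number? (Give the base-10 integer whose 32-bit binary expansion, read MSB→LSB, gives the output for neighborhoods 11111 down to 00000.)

  #####|#  b31=1 t=2,i=16
  ####.|.  b30=0 t=2,i=18
  ###.#|.  b29=0 t=0,i=18
  ###..|#  b28=1 t=1,i=17
  ##.##|#  b27=1 t=0,i=15
  ##.#.|.  b26=0 t=0,i=19
  ##..#|#  b25=1 t=4,i=14
  ##...|#  b24=1 t=1,i=10
  #.###|#  b23=1 t=0,i=16
  #.##.|.  b22=0 t=5,i=17
  #.#.#|.  b21=0 t=0,i=20
  #.#..|.  b20=0 t=0,i=0
  #..##|.  b19=0 t=6,i=21
  #..#.|#  b18=1 t=0,i=8
  #...#|.  b17=0 t=0,i=2
  #....|#  b16=1 t=1,i=19
  .####|.  b15=0 t=2,i=15
  .###.|#  b14=1 t=0,i=17
  .##.#|.  b13=0 t=0,i=14
  .##..|#  b12=1 t=1,i=9
  .#.##|#  b11=1 t=1,i=14
  .#.#.|.  b10=0 t=0,i=5
  .#..#|.  b9=0 t=0,i=7
  .#...|.  b8=0 t=0,i=1
  ..###|.  b7=0 t=2,i=8
  ..##.|#  b6=1 t=0,i=13
  ..#.#|.  b5=0 t=0,i=4
  ..#..|#  b4=1 t=0,i=9
  ...##|.  b3=0 t=0,i=12
  ...#.|.  b2=0 t=0,i=3
  ....#|.  b1=0 t=1,i=6
  .....|.  b0=0 t=1,i=0
  bits 10011011100001010101100001010000 = 2609207376

2609207376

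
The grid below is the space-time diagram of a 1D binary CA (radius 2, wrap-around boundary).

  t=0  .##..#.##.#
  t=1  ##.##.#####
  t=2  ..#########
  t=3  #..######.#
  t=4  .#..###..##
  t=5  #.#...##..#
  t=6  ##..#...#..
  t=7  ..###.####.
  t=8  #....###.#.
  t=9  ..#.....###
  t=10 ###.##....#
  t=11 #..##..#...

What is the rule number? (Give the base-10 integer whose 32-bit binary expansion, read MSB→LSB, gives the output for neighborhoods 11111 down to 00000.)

  [31] ##### => #  t=1,i=8
  [30] ####. => .  t=1,i=0
  [29] ###.# => .  t=1,i=1
  [28] ###.. => #  t=2,i=10
  [27] ##.## => #  t=1,i=2
  [26] ##.#. => #  t=0,i=9
  [25] ##..# => #  t=0,i=3
  [24] ##... => .  t=7,i=10
  [23] #.### => #  t=1,i=6
  [22] #.##. => #  t=0,i=1
  [21] #.#.# => #  t=0,i=10
  [20] #.#.. => .  t=4,i=1
  [19] #..## => .  t=2,i=1
  [18] #..#. => #  t=0,i=4
  [17] #...# => #  t=5,i=4
  [16] #.... => #  t=8,i=2
  [15] .#### => #  t=1,i=7
  [14] .###. => .  t=4,i=5
  [13] .##.# => #  t=0,i=8
  [12] .##.. => .  t=0,i=2
  [11] .#.## => #  t=0,i=0
  [10] .#.#. => #  t=8,i=10
  [9] .#..# => #  t=4,i=2
  [8] .#... => .  t=5,i=3
  [7] ..### => .  t=2,i=2
  [6] ..##. => .  t=4,i=9
  [5] ..#.# => .  t=0,i=5
  [4] ..#.. => #  t=6,i=4
  [3] ...## => .  t=5,i=5
  [2] ...#. => #  t=6,i=7
  [1] ....# => .  t=8,i=3
  [0] ..... => #  t=9,i=5
  bits 10011110111001111010111000010101 = 2665983509

2665983509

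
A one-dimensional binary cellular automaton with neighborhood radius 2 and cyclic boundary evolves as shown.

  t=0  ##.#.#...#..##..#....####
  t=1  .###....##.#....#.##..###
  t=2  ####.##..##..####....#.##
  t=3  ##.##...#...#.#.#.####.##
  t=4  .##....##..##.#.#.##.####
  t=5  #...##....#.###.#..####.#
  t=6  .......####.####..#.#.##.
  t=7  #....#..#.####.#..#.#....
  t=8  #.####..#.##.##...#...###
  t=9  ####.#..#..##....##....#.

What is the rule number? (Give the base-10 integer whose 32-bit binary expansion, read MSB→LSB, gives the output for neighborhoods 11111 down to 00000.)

3165249590

  ##### -> #   bit 31 = 1  t=0,i=23
  ####. -> .   bit 30 = 0  t=0,i=0
  ###.# -> #   bit 29 = 1  t=0,i=1
  ###.. -> #   bit 28 = 1  t=1,i=3
  ##.## -> #   bit 27 = 1  t=1,i=0
  ##.#. -> #   bit 26 = 1  t=0,i=2
  ##..# -> .   bit 25 = 0  t=0,i=14
  ##... -> .   bit 24 = 0  t=1,i=4
  #.### -> #   bit 23 = 1  t=1,i=1
  #.##. -> .   bit 22 = 0  t=1,i=18
  #.#.# -> #   bit 21 = 1  t=0,i=3
  #.#.. -> .   bit 20 = 0  t=0,i=5
  #..## -> #   bit 19 = 1  t=0,i=11
  #..#. -> .   bit 18 = 0  t=0,i=15
  #...# -> .   bit 17 = 0  t=0,i=7
  #.... -> #   bit 16 = 1  t=0,i=18
  .#### -> #   bit 15 = 1  t=0,i=22
  .###. -> #   bit 14 = 1  t=1,i=2
  .##.# -> #   bit 13 = 1  t=1,i=9
  .##.. -> .   bit 12 = 0  t=0,i=13
  .#.## -> .   bit 11 = 0  t=1,i=17
  .#.#. -> .   bit 10 = 0  t=0,i=4
  .#..# -> .   bit 9 = 0  t=0,i=10
  .#... -> .   bit 8 = 0  t=0,i=6
  ..### -> .   bit 7 = 0  t=0,i=21
  ..##. -> .   bit 6 = 0  t=0,i=12
  ..#.# -> #   bit 5 = 1  t=1,i=16
  ..#.. -> #   bit 4 = 1  t=0,i=9
  ...## -> .   bit 3 = 0  t=0,i=20
  ...#. -> #   bit 2 = 1  t=0,i=8
  ....# -> #   bit 1 = 1  t=0,i=19
  ..... -> .   bit 0 = 0  t=6,i=1
  bits 10111100101010011110000000110110 = 3165249590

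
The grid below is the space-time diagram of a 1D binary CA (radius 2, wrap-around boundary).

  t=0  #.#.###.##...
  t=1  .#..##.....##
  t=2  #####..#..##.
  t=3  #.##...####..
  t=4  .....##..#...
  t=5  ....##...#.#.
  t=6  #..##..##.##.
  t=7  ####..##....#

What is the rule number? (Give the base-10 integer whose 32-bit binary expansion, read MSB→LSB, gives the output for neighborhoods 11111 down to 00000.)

  [31] ##### => #  t=2,i=2
  [30] ####. => #  t=2,i=3
  [29] ###.# => .  t=0,i=6
  [28] ###.. => .  t=2,i=4
  [27] ##.## => .  t=0,i=7
  [26] ##.#. => #  t=1,i=0
  [25] ##..# => .  t=2,i=5
  [24] ##... => .  t=0,i=10
  [23] #.### => #  t=0,i=4
  [22] #.##. => .  t=0,i=8
  [21] #.#.# => .  t=0,i=2
  [20] #.#.. => #  t=1,i=1
  [19] #..## => #  t=1,i=3
  [18] #..#. => .  t=2,i=6
  [17] #...# => #  t=0,i=11
  [16] #.... => #  t=1,i=7
  [15] .#### => .  t=2,i=1
  [14] .###. => #  t=0,i=5
  [13] .##.# => .  t=1,i=12
  [12] .##.. => .  t=0,i=9
  [11] .#.## => .  t=0,i=3
  [10] .#.#. => #  t=0,i=1
  [9] .#..# => #  t=1,i=2
  [8] .#... => .  t=4,i=10
  [7] ..### => .  t=3,i=7
  [6] ..##. => #  t=1,i=4
  [5] ..#.# => .  t=0,i=0
  [4] ..#.. => #  t=2,i=7
  [3] ...## => #  t=1,i=10
  [2] ...#. => #  t=0,i=12
  [1] ....# => .  t=1,i=9
  [0] ..... => .  t=1,i=8
  bits 11000100100110110100011001011100 = 3298510428

3298510428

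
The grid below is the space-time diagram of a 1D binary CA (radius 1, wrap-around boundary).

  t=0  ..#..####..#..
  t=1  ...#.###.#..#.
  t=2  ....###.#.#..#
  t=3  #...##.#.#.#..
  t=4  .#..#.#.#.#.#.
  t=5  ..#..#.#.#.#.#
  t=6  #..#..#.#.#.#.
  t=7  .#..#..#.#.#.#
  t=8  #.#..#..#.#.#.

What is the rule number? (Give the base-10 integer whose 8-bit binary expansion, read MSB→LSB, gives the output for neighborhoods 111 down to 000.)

  ###|#  b7=1 t=0,i=6
  ##.|.  b6=0 t=0,i=8
  #.#|#  b5=1 t=1,i=4
  #..|#  b4=1 t=0,i=3
  .##|#  b3=1 t=0,i=5
  .#.|.  b2=0 t=0,i=2
  ..#|.  b1=0 t=0,i=1
  ...|.  b0=0 t=0,i=0
  bits 10111000 = 184

184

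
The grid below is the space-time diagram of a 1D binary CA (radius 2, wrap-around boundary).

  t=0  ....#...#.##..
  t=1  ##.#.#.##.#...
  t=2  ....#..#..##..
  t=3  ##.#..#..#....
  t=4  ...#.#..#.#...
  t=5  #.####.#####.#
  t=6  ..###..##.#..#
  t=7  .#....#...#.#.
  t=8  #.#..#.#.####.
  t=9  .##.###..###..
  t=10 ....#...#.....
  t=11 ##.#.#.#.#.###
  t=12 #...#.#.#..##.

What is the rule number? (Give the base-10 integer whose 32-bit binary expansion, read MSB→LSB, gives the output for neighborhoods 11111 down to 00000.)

  ##### -> .   bit 31 = 0  t=5,i=9
  ####. -> #   bit 30 = 1  t=5,i=4
  ###.# -> .   bit 29 = 0  t=5,i=5
  ###.. -> .   bit 28 = 0  t=6,i=4
  ##.## -> .   bit 27 = 0  t=5,i=1
  ##.#. -> .   bit 26 = 0  t=1,i=2
  ##..# -> .   bit 25 = 0  t=6,i=5
  ##... -> .   bit 24 = 0  t=0,i=12
  #.### -> #   bit 23 = 1  t=5,i=2
  #.##. -> #   bit 22 = 1  t=0,i=10
  #.#.# -> .   bit 21 = 0  t=1,i=3
  #.#.. -> #   bit 20 = 1  t=1,i=10
  #..## -> #   bit 19 = 1  t=2,i=9
  #..#. -> #   bit 18 = 1  t=2,i=6
  #...# -> .   bit 17 = 0  t=0,i=6
  #.... -> .   bit 16 = 0  t=0,i=13
  .#### -> #   bit 15 = 1  t=5,i=3
  .###. -> .   bit 14 = 0  t=6,i=3
  .##.# -> .   bit 13 = 0  t=1,i=1
  .##.. -> .   bit 12 = 0  t=0,i=11
  .#.## -> .   bit 11 = 0  t=0,i=9
  .#.#. -> #   bit 10 = 1  t=1,i=4
  .#..# -> .   bit 9 = 0  t=2,i=5
  .#... -> #   bit 8 = 1  t=0,i=5
  ..### -> .   bit 7 = 0  t=6,i=2
  ..##. -> .   bit 6 = 0  t=1,i=0
  ..#.# -> #   bit 5 = 1  t=0,i=8
  ..#.. -> .   bit 4 = 0  t=0,i=4
  ...## -> .   bit 3 = 0  t=1,i=13
  ...#. -> #   bit 2 = 1  t=0,i=3
  ....# -> .   bit 1 = 0  t=0,i=2
  ..... -> #   bit 0 = 1  t=0,i=0
  bits 01000000110111001000010100100101 = 1088193829

1088193829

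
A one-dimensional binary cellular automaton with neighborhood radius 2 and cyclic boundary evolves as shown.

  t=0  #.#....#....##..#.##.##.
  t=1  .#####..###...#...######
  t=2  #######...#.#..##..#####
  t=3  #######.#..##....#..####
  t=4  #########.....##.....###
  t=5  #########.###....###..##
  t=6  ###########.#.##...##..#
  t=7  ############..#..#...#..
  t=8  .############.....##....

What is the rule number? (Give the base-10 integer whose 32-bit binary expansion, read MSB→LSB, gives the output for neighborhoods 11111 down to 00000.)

  ##### -> #   bit 31 = 1  t=1,i=3
  ####. -> #   bit 30 = 1  t=1,i=4
  ###.# -> #   bit 29 = 1  t=1,i=23
  ###.. -> #   bit 28 = 1  t=1,i=5
  ##.## -> #   bit 27 = 1  t=0,i=20
  ##.#. -> #   bit 26 = 1  t=0,i=23
  ##..# -> #   bit 25 = 1  t=0,i=14
  ##... -> .   bit 24 = 0  t=1,i=11
  #.### -> #   bit 23 = 1  t=1,i=1
  #.##. -> #   bit 22 = 1  t=0,i=18
  #.#.# -> .   bit 21 = 0  t=0,i=0
  #.#.. -> #   bit 20 = 1  t=0,i=2
  #..## -> .   bit 19 = 0  t=1,i=7
  #..#. -> .   bit 18 = 0  t=0,i=15
  #...# -> #   bit 17 = 1  t=1,i=12
  #.... -> #   bit 16 = 1  t=0,i=4
  .#### -> #   bit 15 = 1  t=1,i=2
  .###. -> .   bit 14 = 0  t=1,i=9
  .##.# -> #   bit 13 = 1  t=0,i=19
  .##.. -> .   bit 12 = 0  t=0,i=13
  .#.## -> .   bit 11 = 0  t=0,i=17
  .#.#. -> #   bit 10 = 1  t=0,i=1
  .#..# -> .   bit 9 = 0  t=2,i=13
  .#... -> #   bit 8 = 1  t=0,i=3
  ..### -> .   bit 7 = 0  t=1,i=8
  ..##. -> .   bit 6 = 0  t=0,i=12
  ..#.# -> .   bit 5 = 0  t=0,i=16
  ..#.. -> .   bit 4 = 0  t=0,i=7
  ...## -> .   bit 3 = 0  t=0,i=11
  ...#. -> .   bit 2 = 0  t=0,i=6
  ....# -> #   bit 1 = 1  t=0,i=5
  ..... -> #   bit 0 = 1  t=4,i=11
  bits 11111110110100111010010100000011 = 4275283203

4275283203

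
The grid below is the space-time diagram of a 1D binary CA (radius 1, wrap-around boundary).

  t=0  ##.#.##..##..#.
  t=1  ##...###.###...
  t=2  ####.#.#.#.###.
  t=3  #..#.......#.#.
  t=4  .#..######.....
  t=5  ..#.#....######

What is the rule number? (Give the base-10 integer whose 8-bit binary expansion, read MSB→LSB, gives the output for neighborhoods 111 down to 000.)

89

  ### -> .   bit 7 = 0  t=1,i=6
  ##. -> #   bit 6 = 1  t=0,i=1
  #.# -> .   bit 5 = 0  t=0,i=2
  #.. -> #   bit 4 = 1  t=0,i=7
  .## -> #   bit 3 = 1  t=0,i=0
  .#. -> .   bit 2 = 0  t=0,i=3
  ..# -> .   bit 1 = 0  t=0,i=8
  ... -> #   bit 0 = 1  t=1,i=3
  bits 01011001 = 89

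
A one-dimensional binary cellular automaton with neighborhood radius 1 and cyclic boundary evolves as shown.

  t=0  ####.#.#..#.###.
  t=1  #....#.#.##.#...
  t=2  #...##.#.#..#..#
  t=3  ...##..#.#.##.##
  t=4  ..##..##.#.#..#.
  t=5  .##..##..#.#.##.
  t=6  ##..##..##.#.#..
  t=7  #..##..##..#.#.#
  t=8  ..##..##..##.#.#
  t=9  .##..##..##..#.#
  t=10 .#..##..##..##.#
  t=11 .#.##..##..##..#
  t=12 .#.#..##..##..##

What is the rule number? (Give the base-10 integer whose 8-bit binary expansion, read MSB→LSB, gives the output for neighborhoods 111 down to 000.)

14

  ### -> .   bit 7 = 0  t=0,i=1
  ##. -> .   bit 6 = 0  t=0,i=3
  #.# -> .   bit 5 = 0  t=0,i=4
  #.. -> .   bit 4 = 0  t=0,i=8
  .## -> #   bit 3 = 1  t=0,i=0
  .#. -> #   bit 2 = 1  t=0,i=5
  ..# -> #   bit 1 = 1  t=0,i=9
  ... -> .   bit 0 = 0  t=1,i=2
  bits 00001110 = 14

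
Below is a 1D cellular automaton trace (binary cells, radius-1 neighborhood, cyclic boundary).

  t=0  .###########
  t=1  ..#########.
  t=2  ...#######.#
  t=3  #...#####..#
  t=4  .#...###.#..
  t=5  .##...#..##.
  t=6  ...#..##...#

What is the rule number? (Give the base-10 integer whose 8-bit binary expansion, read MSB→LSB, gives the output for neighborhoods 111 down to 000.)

  [7] ### => #  t=0,i=2
  [6] ##. => .  t=0,i=11
  [5] #.# => .  t=0,i=0
  [4] #.. => #  t=1,i=11
  [3] .## => .  t=0,i=1
  [2] .#. => #  t=2,i=11
  [1] ..# => .  t=1,i=1
  [0] ... => .  t=1,i=0
  bits 10010100 = 148

148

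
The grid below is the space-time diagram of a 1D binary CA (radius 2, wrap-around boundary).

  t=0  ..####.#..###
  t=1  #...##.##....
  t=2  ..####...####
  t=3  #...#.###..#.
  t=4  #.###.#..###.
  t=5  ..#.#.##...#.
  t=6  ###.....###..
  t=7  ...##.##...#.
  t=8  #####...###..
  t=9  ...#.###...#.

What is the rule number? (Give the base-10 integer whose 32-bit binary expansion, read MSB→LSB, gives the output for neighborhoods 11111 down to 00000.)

1670849134

  ##### -> .   bit 31 = 0  t=8,i=2
  ####. -> #   bit 30 = 1  t=0,i=4
  ###.# -> #   bit 29 = 1  t=0,i=5
  ###.. -> .   bit 28 = 0  t=0,i=12
  ##.## -> .   bit 27 = 0  t=1,i=6
  ##.#. -> .   bit 26 = 0  t=0,i=6
  ##..# -> #   bit 25 = 1  t=0,i=0
  ##... -> #   bit 24 = 1  t=1,i=9
  #.### -> #   bit 23 = 1  t=3,i=6
  #.##. -> .   bit 22 = 0  t=1,i=7
  #.#.# -> .   bit 21 = 0  t=4,i=0
  #.#.. -> #   bit 20 = 1  t=0,i=7
  #..## -> .   bit 19 = 0  t=0,i=1
  #..#. -> #   bit 18 = 1  t=3,i=10
  #...# -> #   bit 17 = 1  t=1,i=2
  #.... -> #   bit 16 = 1  t=1,i=10
  .#### -> .   bit 15 = 0  t=0,i=3
  .###. -> .   bit 14 = 0  t=0,i=11
  .##.# -> #   bit 13 = 1  t=1,i=5
  .##.. -> .   bit 12 = 0  t=1,i=8
  .#.## -> .   bit 11 = 0  t=3,i=5
  .#.#. -> .   bit 10 = 0  t=3,i=12
  .#..# -> #   bit 9 = 1  t=0,i=8
  .#... -> .   bit 8 = 0  t=1,i=1
  ..### -> .   bit 7 = 0  t=0,i=2
  ..##. -> #   bit 6 = 1  t=1,i=4
  ..#.# -> #   bit 5 = 1  t=3,i=4
  ..#.. -> .   bit 4 = 0  t=1,i=0
  ...## -> #   bit 3 = 1  t=1,i=3
  ...#. -> #   bit 2 = 1  t=1,i=12
  ....# -> #   bit 1 = 1  t=1,i=11
  ..... -> .   bit 0 = 0  t=6,i=5
  bits 01100011100101110010001001101110 = 1670849134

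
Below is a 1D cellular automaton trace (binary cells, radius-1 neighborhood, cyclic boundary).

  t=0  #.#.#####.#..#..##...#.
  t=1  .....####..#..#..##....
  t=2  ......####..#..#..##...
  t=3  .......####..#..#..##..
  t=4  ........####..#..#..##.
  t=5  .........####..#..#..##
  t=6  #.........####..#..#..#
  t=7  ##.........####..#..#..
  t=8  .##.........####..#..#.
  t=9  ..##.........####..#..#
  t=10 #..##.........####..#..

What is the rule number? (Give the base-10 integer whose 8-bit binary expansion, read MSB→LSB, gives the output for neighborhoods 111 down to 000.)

208

  nb ###: next=#  (t=0,i=5, bit7=1)
  nb ##.: next=#  (t=0,i=8, bit6=1)
  nb #.#: next=.  (t=0,i=1, bit5=0)
  nb #..: next=#  (t=0,i=11, bit4=1)
  nb .##: next=.  (t=0,i=4, bit3=0)
  nb .#.: next=.  (t=0,i=0, bit2=0)
  nb ..#: next=.  (t=0,i=12, bit1=0)
  nb ...: next=.  (t=0,i=19, bit0=0)
  bits 11010000 = 208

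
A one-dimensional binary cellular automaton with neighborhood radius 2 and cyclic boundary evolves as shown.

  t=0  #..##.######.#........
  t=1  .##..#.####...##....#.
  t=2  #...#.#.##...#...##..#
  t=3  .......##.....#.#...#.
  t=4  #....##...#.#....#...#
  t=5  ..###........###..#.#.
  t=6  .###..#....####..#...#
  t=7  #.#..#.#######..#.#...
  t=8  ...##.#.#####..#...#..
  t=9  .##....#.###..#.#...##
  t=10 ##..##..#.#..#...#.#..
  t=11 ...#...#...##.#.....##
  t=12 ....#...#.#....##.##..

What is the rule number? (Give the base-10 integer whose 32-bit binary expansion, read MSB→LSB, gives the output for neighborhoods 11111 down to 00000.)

3360541578

  nb #####: next=#  (t=0,i=8, bit31=1)
  nb ####.: next=#  (t=0,i=10, bit30=1)
  nb ###.#: next=.  (t=0,i=11, bit29=0)
  nb ###..: next=.  (t=1,i=10, bit28=0)
  nb ##.##: next=#  (t=0,i=5, bit27=1)
  nb ##.#.: next=.  (t=0,i=12, bit26=0)
  nb ##..#: next=.  (t=1,i=3, bit25=0)
  nb ##...: next=.  (t=1,i=11, bit24=0)
  nb #.###: next=.  (t=0,i=6, bit23=0)
  nb #.##.: next=#  (t=2,i=8, bit22=1)
  nb #.#.#: next=.  (t=2,i=6, bit21=0)
  nb #.#..: next=.  (t=0,i=13, bit20=0)
  nb #..##: next=#  (t=0,i=2, bit19=1)
  nb #..#.: next=#  (t=1,i=4, bit18=1)
  nb #...#: next=.  (t=1,i=12, bit17=0)
  nb #....: next=#  (t=0,i=15, bit16=1)
  nb .####: next=#  (t=0,i=7, bit15=1)
  nb .###.: next=#  (t=5,i=3, bit14=1)
  nb .##.#: next=.  (t=0,i=4, bit13=0)
  nb .##..: next=.  (t=1,i=2, bit12=0)
  nb .#.##: next=#  (t=1,i=6, bit11=1)
  nb .#.#.: next=.  (t=2,i=5, bit10=0)
  nb .#..#: next=#  (t=0,i=1, bit9=1)
  nb .#...: next=#  (t=0,i=14, bit8=1)
  nb ..###: next=#  (t=5,i=2, bit7=1)
  nb ..##.: next=.  (t=0,i=3, bit6=0)
  nb ..#.#: next=.  (t=1,i=5, bit5=0)
  nb ..#..: next=.  (t=0,i=0, bit4=0)
  nb ...##: next=#  (t=1,i=13, bit3=1)
  nb ...#.: next=.  (t=0,i=21, bit2=0)
  nb ....#: next=#  (t=0,i=20, bit1=1)
  nb .....: next=.  (t=0,i=16, bit0=0)
  bits 11001000010011011100101110001010 = 3360541578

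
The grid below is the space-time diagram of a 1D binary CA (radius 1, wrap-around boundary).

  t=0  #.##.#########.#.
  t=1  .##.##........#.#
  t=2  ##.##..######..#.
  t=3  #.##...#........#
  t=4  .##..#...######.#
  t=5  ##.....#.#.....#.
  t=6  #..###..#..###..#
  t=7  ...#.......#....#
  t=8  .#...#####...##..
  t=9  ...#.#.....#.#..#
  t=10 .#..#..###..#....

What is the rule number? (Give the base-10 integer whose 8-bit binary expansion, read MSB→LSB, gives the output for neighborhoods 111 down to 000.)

  [7] ### => .  t=0,i=6
  [6] ##. => .  t=0,i=3
  [5] #.# => #  t=0,i=1
  [4] #.. => .  t=1,i=6
  [3] .## => #  t=0,i=2
  [2] .#. => .  t=0,i=0
  [1] ..# => .  t=1,i=13
  [0] ... => #  t=1,i=7
  bits 00101001 = 41

41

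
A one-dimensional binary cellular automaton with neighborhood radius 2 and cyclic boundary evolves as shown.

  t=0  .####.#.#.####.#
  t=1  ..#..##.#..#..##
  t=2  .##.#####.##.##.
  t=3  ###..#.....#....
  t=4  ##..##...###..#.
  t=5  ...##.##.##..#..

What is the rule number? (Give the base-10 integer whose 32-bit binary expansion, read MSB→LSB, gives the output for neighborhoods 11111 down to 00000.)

88006870

  #####|.  b31=0 t=2,i=6
  ####.|.  b30=0 t=0,i=3
  ###.#|.  b29=0 t=0,i=4
  ###..|.  b28=0 t=3,i=2
  ##.##|.  b27=0 t=2,i=3
  ##.#.|#  b26=1 t=0,i=5
  ##..#|.  b25=0 t=1,i=0
  ##...|#  b24=1 t=4,i=6
  #.###|.  b23=0 t=0,i=1
  #.##.|.  b22=0 t=2,i=10
  #.#.#|#  b21=1 t=0,i=6
  #.#..|#  b20=1 t=1,i=8
  #..##|#  b19=1 t=1,i=4
  #..#.|#  b18=1 t=1,i=1
  #...#|#  b17=1 t=4,i=7
  #....|.  b16=0 t=3,i=7
  .####|#  b15=1 t=0,i=2
  .###.|#  b14=1 t=3,i=1
  .##.#|#  b13=1 t=1,i=6
  .##..|.  b12=0 t=1,i=15
  .#.##|.  b11=0 t=0,i=0
  .#.#.|.  b10=0 t=0,i=7
  .#..#|.  b9=0 t=1,i=3
  .#...|.  b8=0 t=3,i=6
  ..###|#  b7=1 t=3,i=0
  ..##.|#  b6=1 t=1,i=5
  ..#.#|.  b5=0 t=4,i=14
  ..#..|#  b4=1 t=1,i=2
  ...##|.  b3=0 t=3,i=15
  ...#.|#  b2=1 t=3,i=10
  ....#|#  b1=1 t=3,i=9
  .....|.  b0=0 t=3,i=8
  bits 00000101001111101110000011010110 = 88006870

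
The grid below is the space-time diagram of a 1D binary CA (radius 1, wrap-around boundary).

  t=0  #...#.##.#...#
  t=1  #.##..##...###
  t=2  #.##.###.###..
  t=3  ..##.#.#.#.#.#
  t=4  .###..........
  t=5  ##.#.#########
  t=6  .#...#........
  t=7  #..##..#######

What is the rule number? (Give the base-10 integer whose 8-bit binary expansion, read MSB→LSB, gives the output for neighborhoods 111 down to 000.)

75

  ### -> .   bit 7 = 0  t=1,i=12
  ##. -> #   bit 6 = 1  t=0,i=0
  #.# -> .   bit 5 = 0  t=0,i=5
  #.. -> .   bit 4 = 0  t=0,i=1
  .## -> #   bit 3 = 1  t=0,i=6
  .#. -> .   bit 2 = 0  t=0,i=4
  ..# -> #   bit 1 = 1  t=0,i=3
  ... -> #   bit 0 = 1  t=0,i=2
  bits 01001011 = 75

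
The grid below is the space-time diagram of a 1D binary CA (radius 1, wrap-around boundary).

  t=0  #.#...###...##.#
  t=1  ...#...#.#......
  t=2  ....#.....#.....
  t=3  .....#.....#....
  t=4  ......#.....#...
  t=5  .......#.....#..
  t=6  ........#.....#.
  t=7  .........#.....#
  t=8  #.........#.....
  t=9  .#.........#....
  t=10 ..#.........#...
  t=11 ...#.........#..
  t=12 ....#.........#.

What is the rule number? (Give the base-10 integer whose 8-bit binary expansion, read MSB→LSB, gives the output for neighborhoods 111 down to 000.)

144

  nb ###: next=#  (t=0,i=7, bit7=1)
  nb ##.: next=.  (t=0,i=0, bit6=0)
  nb #.#: next=.  (t=0,i=1, bit5=0)
  nb #..: next=#  (t=0,i=3, bit4=1)
  nb .##: next=.  (t=0,i=6, bit3=0)
  nb .#.: next=.  (t=0,i=2, bit2=0)
  nb ..#: next=.  (t=0,i=5, bit1=0)
  nb ...: next=.  (t=0,i=4, bit0=0)
  bits 10010000 = 144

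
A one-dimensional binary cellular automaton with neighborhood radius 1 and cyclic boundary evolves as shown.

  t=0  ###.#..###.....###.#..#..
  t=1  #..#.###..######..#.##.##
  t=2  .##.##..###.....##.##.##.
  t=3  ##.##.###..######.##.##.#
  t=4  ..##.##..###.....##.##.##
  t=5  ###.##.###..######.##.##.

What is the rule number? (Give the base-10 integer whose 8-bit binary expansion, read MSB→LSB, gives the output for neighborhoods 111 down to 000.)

  ###|.  b7=0 t=0,i=1
  ##.|.  b6=0 t=0,i=2
  #.#|#  b5=1 t=0,i=3
  #..|#  b4=1 t=0,i=5
  .##|#  b3=1 t=0,i=0
  .#.|.  b2=0 t=0,i=4
  ..#|#  b1=1 t=0,i=6
  ...|#  b0=1 t=0,i=11
  bits 00111011 = 59

59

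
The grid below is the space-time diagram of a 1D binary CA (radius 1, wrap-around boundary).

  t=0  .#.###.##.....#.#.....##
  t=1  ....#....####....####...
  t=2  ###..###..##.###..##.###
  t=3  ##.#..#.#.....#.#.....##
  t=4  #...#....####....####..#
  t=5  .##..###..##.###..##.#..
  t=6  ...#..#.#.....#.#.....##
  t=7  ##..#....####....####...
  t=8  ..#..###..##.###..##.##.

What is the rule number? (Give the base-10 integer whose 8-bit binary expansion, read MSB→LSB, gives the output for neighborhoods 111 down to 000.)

145

  ### -> #   bit 7 = 1  t=0,i=4
  ##. -> .   bit 6 = 0  t=0,i=5
  #.# -> .   bit 5 = 0  t=0,i=0
  #.. -> #   bit 4 = 1  t=0,i=9
  .## -> .   bit 3 = 0  t=0,i=3
  .#. -> .   bit 2 = 0  t=0,i=1
  ..# -> .   bit 1 = 0  t=0,i=13
  ... -> #   bit 0 = 1  t=0,i=10
  bits 10010001 = 145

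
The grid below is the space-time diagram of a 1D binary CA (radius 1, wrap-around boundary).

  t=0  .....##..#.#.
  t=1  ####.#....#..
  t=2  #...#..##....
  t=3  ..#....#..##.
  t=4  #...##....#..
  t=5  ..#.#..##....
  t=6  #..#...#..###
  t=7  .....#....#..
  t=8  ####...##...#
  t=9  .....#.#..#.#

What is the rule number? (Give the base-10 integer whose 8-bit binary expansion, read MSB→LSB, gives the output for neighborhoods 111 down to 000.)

41

  [7] ### => .  t=1,i=1
  [6] ##. => .  t=0,i=6
  [5] #.# => #  t=0,i=10
  [4] #.. => .  t=0,i=7
  [3] .## => #  t=0,i=5
  [2] .#. => .  t=0,i=9
  [1] ..# => .  t=0,i=4
  [0] ... => #  t=0,i=0
  bits 00101001 = 41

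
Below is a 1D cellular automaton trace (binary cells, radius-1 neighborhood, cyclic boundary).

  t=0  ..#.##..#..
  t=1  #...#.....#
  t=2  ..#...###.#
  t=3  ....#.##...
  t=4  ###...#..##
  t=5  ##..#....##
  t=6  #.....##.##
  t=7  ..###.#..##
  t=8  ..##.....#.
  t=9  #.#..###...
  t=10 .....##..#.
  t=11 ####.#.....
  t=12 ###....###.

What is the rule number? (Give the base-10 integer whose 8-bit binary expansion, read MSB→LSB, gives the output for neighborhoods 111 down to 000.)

  ###|#  b7=1 t=2,i=7
  ##.|.  b6=0 t=0,i=5
  #.#|.  b5=0 t=0,i=3
  #..|.  b4=0 t=0,i=6
  .##|#  b3=1 t=0,i=4
  .#.|.  b2=0 t=0,i=2
  ..#|.  b1=0 t=0,i=1
  ...|#  b0=1 t=0,i=0
  bits 10001001 = 137

137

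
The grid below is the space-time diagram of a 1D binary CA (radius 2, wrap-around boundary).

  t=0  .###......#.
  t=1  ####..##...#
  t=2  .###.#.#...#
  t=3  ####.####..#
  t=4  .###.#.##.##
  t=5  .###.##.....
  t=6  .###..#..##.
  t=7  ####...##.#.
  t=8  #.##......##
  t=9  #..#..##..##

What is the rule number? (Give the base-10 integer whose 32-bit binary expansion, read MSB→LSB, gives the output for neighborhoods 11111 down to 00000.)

  [31] ##### => #  t=1,i=1
  [30] ####. => #  t=1,i=2
  [29] ###.# => #  t=2,i=3
  [28] ###.. => #  t=0,i=3
  [27] ##.## => .  t=3,i=4
  [26] ##.#. => .  t=2,i=4
  [25] ##..# => .  t=1,i=4
  [24] ##... => .  t=0,i=4
  [23] #.### => #  t=2,i=1
  [22] #.##. => .  t=4,i=7
  [21] #.#.# => #  t=2,i=5
  [20] #.#.. => #  t=2,i=7
  [19] #..## => #  t=0,i=0
  [18] #..#. => .  t=6,i=5
  [17] #...# => .  t=1,i=9
  [16] #.... => .  t=0,i=5
  [15] .#### => .  t=1,i=0
  [14] .###. => #  t=0,i=2
  [13] .##.# => .  t=4,i=8
  [12] .##.. => #  t=1,i=7
  [11] .#.## => #  t=2,i=0
  [10] .#.#. => #  t=2,i=6
  [9] .#..# => #  t=0,i=11
  [8] .#... => #  t=2,i=8
  [7] ..### => #  t=0,i=1
  [6] ..##. => .  t=1,i=6
  [5] ..#.# => #  t=2,i=11
  [4] ..#.. => .  t=0,i=10
  [3] ...## => .  t=1,i=10
  [2] ...#. => .  t=0,i=9
  [1] ....# => .  t=0,i=8
  [0] ..... => #  t=0,i=6
  bits 11110000101110000101111110100001 = 4038614945

4038614945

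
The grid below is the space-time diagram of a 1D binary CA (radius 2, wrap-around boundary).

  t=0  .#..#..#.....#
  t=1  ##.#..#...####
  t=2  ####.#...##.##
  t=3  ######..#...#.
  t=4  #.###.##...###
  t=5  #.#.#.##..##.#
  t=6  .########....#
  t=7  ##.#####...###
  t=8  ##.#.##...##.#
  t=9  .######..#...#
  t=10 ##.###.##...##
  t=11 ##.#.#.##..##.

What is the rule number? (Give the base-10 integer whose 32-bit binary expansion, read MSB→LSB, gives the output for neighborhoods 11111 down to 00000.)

3874757807

  [31] ##### => #  t=1,i=12
  [30] ####. => #  t=1,i=0
  [29] ###.# => #  t=1,i=1
  [28] ###.. => .  t=3,i=5
  [27] ##.## => .  t=2,i=11
  [26] ##.#. => #  t=1,i=2
  [25] ##..# => #  t=3,i=6
  [24] ##... => .  t=4,i=8
  [23] #.### => #  t=2,i=12
  [22] #.##. => #  t=4,i=6
  [21] #.#.# => #  t=5,i=2
  [20] #.#.. => #  t=0,i=1
  [19] #..## => .  t=5,i=9
  [18] #..#. => #  t=0,i=3
  [17] #...# => .  t=1,i=8
  [16] #.... => .  t=0,i=9
  [15] .#### => .  t=1,i=11
  [14] .###. => .  t=4,i=3
  [13] .##.# => .  t=2,i=10
  [12] .##.. => #  t=4,i=7
  [11] .#.## => #  t=3,i=13
  [10] .#.#. => #  t=0,i=0
  [9] .#..# => .  t=0,i=2
  [8] .#... => .  t=0,i=8
  [7] ..### => #  t=1,i=10
  [6] ..##. => .  t=2,i=9
  [5] ..#.# => #  t=0,i=13
  [4] ..#.. => .  t=0,i=4
  [3] ...## => #  t=1,i=9
  [2] ...#. => #  t=0,i=12
  [1] ....# => #  t=0,i=11
  [0] ..... => #  t=0,i=10
  bits 11100110111101000001110010101111 = 3874757807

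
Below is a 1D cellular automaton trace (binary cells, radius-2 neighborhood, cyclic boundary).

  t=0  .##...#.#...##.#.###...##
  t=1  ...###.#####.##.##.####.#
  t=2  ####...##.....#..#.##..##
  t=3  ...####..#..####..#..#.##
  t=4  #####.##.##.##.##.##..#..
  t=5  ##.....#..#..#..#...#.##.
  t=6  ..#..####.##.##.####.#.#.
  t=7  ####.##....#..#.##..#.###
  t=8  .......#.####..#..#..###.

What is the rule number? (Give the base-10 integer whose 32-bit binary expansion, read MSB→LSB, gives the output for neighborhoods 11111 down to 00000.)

  nb #####: next=.  (t=1,i=9, bit31=0)
  nb ####.: next=.  (t=1,i=10, bit30=0)
  nb ###.#: next=.  (t=1,i=5, bit29=0)
  nb ###..: next=#  (t=0,i=19, bit28=1)
  nb ##.##: next=.  (t=0,i=0, bit27=0)
  nb ##.#.: next=#  (t=0,i=14, bit26=1)
  nb ##..#: next=#  (t=2,i=21, bit25=1)
  nb ##...: next=#  (t=0,i=3, bit24=1)
  nb #.###: next=#  (t=0,i=17, bit23=1)
  nb #.##.: next=.  (t=0,i=1, bit22=0)
  nb #.#.#: next=.  (t=0,i=15, bit21=0)
  nb #.#..: next=#  (t=0,i=8, bit20=1)
  nb #..##: next=.  (t=2,i=22, bit19=0)
  nb #..#.: next=.  (t=2,i=16, bit18=0)
  nb #...#: next=#  (t=0,i=4, bit17=1)
  nb #....: next=.  (t=2,i=10, bit16=0)
  nb .####: next=#  (t=1,i=8, bit15=1)
  nb .###.: next=.  (t=0,i=18, bit14=0)
  nb .##.#: next=#  (t=0,i=13, bit13=1)
  nb .##..: next=.  (t=0,i=2, bit12=0)
  nb .#.##: next=#  (t=0,i=16, bit11=1)
  nb .#.#.: next=#  (t=0,i=7, bit10=1)
  nb .#..#: next=#  (t=2,i=15, bit9=1)
  nb .#...: next=#  (t=0,i=9, bit8=1)
  nb ..###: next=#  (t=1,i=3, bit7=1)
  nb ..##.: next=.  (t=0,i=12, bit6=0)
  nb ..#.#: next=.  (t=0,i=6, bit5=0)
  nb ..#..: next=#  (t=2,i=14, bit4=1)
  nb ...##: next=#  (t=0,i=11, bit3=1)
  nb ...#.: next=#  (t=0,i=5, bit2=1)
  nb ....#: next=#  (t=2,i=12, bit1=1)
  nb .....: next=.  (t=2,i=11, bit0=0)
  bits 00010111100100101010111110011110 = 395489182

395489182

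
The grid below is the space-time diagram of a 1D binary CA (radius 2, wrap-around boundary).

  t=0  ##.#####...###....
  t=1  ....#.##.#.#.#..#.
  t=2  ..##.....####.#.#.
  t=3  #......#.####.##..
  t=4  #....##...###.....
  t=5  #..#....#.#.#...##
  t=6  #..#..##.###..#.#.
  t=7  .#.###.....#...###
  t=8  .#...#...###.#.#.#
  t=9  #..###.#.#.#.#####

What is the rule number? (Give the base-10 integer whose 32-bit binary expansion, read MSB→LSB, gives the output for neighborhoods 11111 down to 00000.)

1881835158

  #####|.  b31=0 t=0,i=5
  ####.|#  b30=1 t=0,i=6
  ###.#|#  b29=1 t=2,i=12
  ###..|#  b28=1 t=0,i=7
  ##.##|.  b27=0 t=0,i=2
  ##.#.|.  b26=0 t=1,i=8
  ##..#|.  b25=0 t=3,i=16
  ##...|.  b24=0 t=0,i=8
  #.###|.  b23=0 t=0,i=3
  #.##.|.  b22=0 t=1,i=6
  #.#.#|#  b21=1 t=1,i=9
  #.#..|.  b20=0 t=1,i=13
  #..##|#  b19=1 t=6,i=5
  #..#.|.  b18=0 t=1,i=15
  #...#|#  b17=1 t=0,i=9
  #....|.  b16=0 t=0,i=15
  .####|#  b15=1 t=0,i=4
  .###.|.  b14=0 t=0,i=12
  .##.#|.  b13=0 t=0,i=1
  .##..|.  b12=0 t=2,i=3
  .#.##|.  b11=0 t=1,i=5
  .#.#.|#  b10=1 t=1,i=10
  .#..#|#  b9=1 t=1,i=14
  .#...|.  b8=0 t=1,i=17
  ..###|#  b7=1 t=0,i=11
  ..##.|.  b6=0 t=0,i=0
  ..#.#|.  b5=0 t=1,i=4
  ..#..|#  b4=1 t=1,i=16
  ...##|.  b3=0 t=0,i=10
  ...#.|#  b2=1 t=1,i=3
  ....#|#  b1=1 t=0,i=16
  .....|.  b0=0 t=1,i=1
  bits 01110000001010101000011010010110 = 1881835158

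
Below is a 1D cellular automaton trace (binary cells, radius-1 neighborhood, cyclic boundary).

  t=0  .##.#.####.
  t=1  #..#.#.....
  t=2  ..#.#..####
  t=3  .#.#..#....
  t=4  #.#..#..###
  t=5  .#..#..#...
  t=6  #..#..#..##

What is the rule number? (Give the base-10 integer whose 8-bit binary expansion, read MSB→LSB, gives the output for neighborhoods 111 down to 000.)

35

  ###|.  b7=0 t=0,i=7
  ##.|.  b6=0 t=0,i=2
  #.#|#  b5=1 t=0,i=3
  #..|.  b4=0 t=0,i=10
  .##|.  b3=0 t=0,i=1
  .#.|.  b2=0 t=0,i=4
  ..#|#  b1=1 t=0,i=0
  ...|#  b0=1 t=1,i=7
  bits 00100011 = 35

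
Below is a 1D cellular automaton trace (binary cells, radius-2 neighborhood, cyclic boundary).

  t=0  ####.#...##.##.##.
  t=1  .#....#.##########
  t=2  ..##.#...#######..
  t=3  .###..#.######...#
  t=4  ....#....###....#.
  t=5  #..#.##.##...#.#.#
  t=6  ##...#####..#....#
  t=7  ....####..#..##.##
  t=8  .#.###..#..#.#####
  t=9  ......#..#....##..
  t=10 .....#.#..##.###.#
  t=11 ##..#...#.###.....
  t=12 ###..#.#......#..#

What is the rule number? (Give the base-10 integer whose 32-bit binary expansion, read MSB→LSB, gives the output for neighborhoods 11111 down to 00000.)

2319561676

  ##### -> #   bit 31 = 1  t=1,i=10
  ####. -> .   bit 30 = 0  t=0,i=2
  ###.# -> .   bit 29 = 0  t=0,i=3
  ###.. -> .   bit 28 = 0  t=2,i=15
  ##.## -> #   bit 27 = 1  t=0,i=11
  ##.#. -> .   bit 26 = 0  t=0,i=4
  ##..# -> #   bit 25 = 1  t=3,i=4
  ##... -> .   bit 24 = 0  t=2,i=16
  #.### -> .   bit 23 = 0  t=0,i=0
  #.##. -> #   bit 22 = 1  t=0,i=12
  #.#.# -> .   bit 21 = 0  t=5,i=15
  #.#.. -> .   bit 20 = 0  t=0,i=5
  #..## -> .   bit 19 = 0  t=7,i=12
  #..#. -> .   bit 18 = 0  t=3,i=5
  #...# -> .   bit 17 = 0  t=0,i=7
  #.... -> #   bit 16 = 1  t=1,i=3
  .#### -> #   bit 15 = 1  t=0,i=1
  .###. -> .   bit 14 = 0  t=3,i=2
  .##.# -> #   bit 13 = 1  t=0,i=10
  .##.. -> #   bit 12 = 1  t=5,i=0
  .#.## -> .   bit 11 = 0  t=1,i=7
  .#.#. -> .   bit 10 = 0  t=5,i=14
  .#..# -> #   bit 9 = 1  t=7,i=11
  .#... -> #   bit 8 = 1  t=0,i=6
  ..### -> #   bit 7 = 1  t=2,i=9
  ..##. -> #   bit 6 = 1  t=0,i=9
  ..#.# -> .   bit 5 = 0  t=1,i=6
  ..#.. -> .   bit 4 = 0  t=4,i=4
  ...## -> #   bit 3 = 1  t=0,i=8
  ...#. -> #   bit 2 = 1  t=1,i=5
  ....# -> .   bit 1 = 0  t=1,i=4
  ..... -> .   bit 0 = 0  t=4,i=1
  bits 10001010010000011011001111001100 = 2319561676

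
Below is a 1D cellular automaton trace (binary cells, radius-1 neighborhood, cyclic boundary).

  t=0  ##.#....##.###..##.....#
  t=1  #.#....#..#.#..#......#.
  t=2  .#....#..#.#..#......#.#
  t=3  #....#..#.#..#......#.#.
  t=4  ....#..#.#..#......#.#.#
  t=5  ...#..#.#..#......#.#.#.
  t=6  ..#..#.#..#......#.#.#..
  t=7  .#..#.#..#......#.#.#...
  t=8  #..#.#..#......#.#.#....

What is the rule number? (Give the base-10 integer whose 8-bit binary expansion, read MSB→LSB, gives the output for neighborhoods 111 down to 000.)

162

  ### -> #   bit 7 = 1  t=0,i=0
  ##. -> .   bit 6 = 0  t=0,i=1
  #.# -> #   bit 5 = 1  t=0,i=2
  #.. -> .   bit 4 = 0  t=0,i=4
  .## -> .   bit 3 = 0  t=0,i=8
  .#. -> .   bit 2 = 0  t=0,i=3
  ..# -> #   bit 1 = 1  t=0,i=7
  ... -> .   bit 0 = 0  t=0,i=5
  bits 10100010 = 162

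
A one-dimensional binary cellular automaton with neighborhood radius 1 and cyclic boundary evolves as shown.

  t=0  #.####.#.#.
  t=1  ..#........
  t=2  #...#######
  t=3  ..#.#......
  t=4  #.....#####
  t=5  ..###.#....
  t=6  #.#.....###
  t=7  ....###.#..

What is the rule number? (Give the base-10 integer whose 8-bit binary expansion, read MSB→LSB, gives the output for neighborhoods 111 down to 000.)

9

  nb ###: next=.  (t=0,i=3, bit7=0)
  nb ##.: next=.  (t=0,i=5, bit6=0)
  nb #.#: next=.  (t=0,i=1, bit5=0)
  nb #..: next=.  (t=1,i=3, bit4=0)
  nb .##: next=#  (t=0,i=2, bit3=1)
  nb .#.: next=.  (t=0,i=0, bit2=0)
  nb ..#: next=.  (t=1,i=1, bit1=0)
  nb ...: next=#  (t=1,i=0, bit0=1)
  bits 00001001 = 9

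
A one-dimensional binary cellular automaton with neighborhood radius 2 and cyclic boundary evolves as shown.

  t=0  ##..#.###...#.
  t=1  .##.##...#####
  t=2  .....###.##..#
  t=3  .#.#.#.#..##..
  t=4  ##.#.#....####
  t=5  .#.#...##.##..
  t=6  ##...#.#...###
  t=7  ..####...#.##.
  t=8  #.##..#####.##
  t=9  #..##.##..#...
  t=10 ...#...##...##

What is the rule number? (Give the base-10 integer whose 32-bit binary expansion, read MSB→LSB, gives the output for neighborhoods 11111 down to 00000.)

589535462

  #####|.  b31=0 t=1,i=11
  ####.|.  b30=0 t=1,i=12
  ###.#|#  b29=1 t=1,i=13
  ###..|.  b28=0 t=0,i=8
  ##.##|.  b27=0 t=1,i=0
  ##.#.|.  b26=0 t=4,i=2
  ##..#|#  b25=1 t=0,i=2
  ##...|#  b24=1 t=0,i=9
  #.###|.  b23=0 t=0,i=6
  #.##.|.  b22=0 t=0,i=0
  #.#.#|#  b21=1 t=3,i=3
  #.#..|.  b20=0 t=3,i=7
  #..##|.  b19=0 t=3,i=9
  #..#.|.  b18=0 t=0,i=3
  #...#|#  b17=1 t=0,i=10
  #....|#  b16=1 t=2,i=1
  .####|#  b15=1 t=1,i=10
  .###.|.  b14=0 t=0,i=7
  .##.#|.  b13=0 t=1,i=2
  .##..|#  b12=1 t=0,i=1
  .#.##|#  b11=1 t=0,i=5
  .#.#.|.  b10=0 t=3,i=2
  .#..#|.  b9=0 t=3,i=8
  .#...|.  b8=0 t=2,i=0
  ..###|#  b7=1 t=1,i=9
  ..##.|#  b6=1 t=3,i=10
  ..#.#|#  b5=1 t=0,i=4
  ..#..|.  b4=0 t=2,i=13
  ...##|.  b3=0 t=1,i=8
  ...#.|#  b2=1 t=0,i=11
  ....#|#  b1=1 t=2,i=3
  .....|.  b0=0 t=2,i=2
  bits 00100011001000111001100011100110 = 589535462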